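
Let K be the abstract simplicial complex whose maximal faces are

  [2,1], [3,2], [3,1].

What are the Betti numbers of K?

b_0 = 1, b_1 = 1.

We work with the vertex ordering 1 < 2 < 3. The simplices of K, each written with vertices in increasing order, are:

  0-simplices (3): [1], [2], [3]
  1-simplices (3): [1,2], [1,3], [2,3]

giving chain groups C_0 ≅ Z^3, C_1 ≅ Z^3.

∂_1: C_1 → C_0 sends each edge [p,q] (with p < q) to q − p.
The resulting 3×3 matrix has rank 2, and its Smith normal form has invariant factors (1,1).

Now H_k = ker ∂_k / im ∂_{k+1}, so:

  H_0: rank C_0 − rank ∂_1 = 3 − 2 = 1, and the invariant factors of ∂_1 are all 1, so H_0 = Z.
  H_1: rank ker ∂_1 − rank ∂_2 = (3 − 2) − 0 = 1, and there is no ∂_2, so H_1 = Z.

As a check, the Euler characteristic is 3 − 3 = 0, which agrees with 1 − 1 = 0.

Hence the Betti numbers are b_0 = 1, b_1 = 1.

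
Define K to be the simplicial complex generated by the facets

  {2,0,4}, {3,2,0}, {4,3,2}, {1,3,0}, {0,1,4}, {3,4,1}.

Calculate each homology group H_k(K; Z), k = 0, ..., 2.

H_0 ≅ Z,  H_1 = 0,  H_2 ≅ Z.

Take the total order 0 < 1 < 2 < 3 < 4 on the vertex set. Then K (dimension 2) consists of the simplices:

  0-simplices (5): [0], [1], [2], [3], [4]
  1-simplices (9): [0,1], [0,2], [0,3], [0,4], [1,3], [1,4], [2,3], [2,4], [3,4]
  2-simplices (6): [0,1,3], [0,1,4], [0,2,3], [0,2,4], [1,3,4], [2,3,4]

giving chain groups C_0 ≅ Z^5, C_1 ≅ Z^9, C_2 ≅ Z^6.

Boundary ∂_1: C_1 → C_0 maps an edge to its endpoints' difference, ∂[p,q] = q − p. For instance
  ∂[0,3] = [3] − [0].
The resulting 5×9 matrix has rank 4, and its Smith normal form has invariant factors (1,1,1,1).

∂_2: C_2 → C_1 sends each 2-simplex [p,q,r] to [q,r] − [p,r] + [p,q]. For instance
  ∂[0,1,4] = [1,4] − [0,4] + [0,1],
  ∂[0,2,4] = [2,4] − [0,4] + [0,2].
As a 9×6 matrix over Z this has rank 5, with invariant factors (1,1,1,1,1).

From H_k ≅ ker(∂_k) / im(∂_{k+1}) we obtain:

  H_0: rank C_0 − rank ∂_1 = 5 − 4 = 1, and the invariant factors of ∂_1 are all 1, so H_0 ≅ Z.
  H_1: rank ker ∂_1 − rank ∂_2 = (9 − 4) − 5 = 0, and the invariant factors of ∂_2 are all 1, so H_1 ≅ 0.
  H_2: rank ker ∂_2 − rank ∂_3 = (6 − 5) − 0 = 1, and there is no ∂_3, so H_2 ≅ Z.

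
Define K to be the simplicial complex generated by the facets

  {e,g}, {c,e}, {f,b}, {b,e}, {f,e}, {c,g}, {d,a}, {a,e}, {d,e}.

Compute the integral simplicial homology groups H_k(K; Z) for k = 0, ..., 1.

Take the total order a < b < c < d < e < f < g on the vertex set. Then K (dimension 1) consists of the simplices:

  0-simplices (7): a, b, c, d, e, f, g
  1-simplices (9): ad, ae, be, bf, ce, cg, de, ef, eg

giving chain groups C_0 ≅ Z^7, C_1 ≅ Z^9.

Boundary ∂_1: C_1 → C_0 maps an edge to its endpoints' difference, ∂[p,q] = q − p. For instance
  ∂de = e − d.
The 7×9 boundary matrix has rank 6 and Smith normal form diag(1,1,1,1,1,1).

Reading off H_k = ker ∂_k / im ∂_{k+1}:

  H_0: rank C_0 − rank ∂_1 = 7 − 6 = 1, and the invariant factors of ∂_1 are all 1, so H_0 = Z.
  H_1: rank ker ∂_1 − rank ∂_2 = (9 − 6) − 0 = 3, and there is no ∂_2, so H_1 = Z^3.

(K is a triangulation of a wedge of 3 circles.)

H_0 ≅ Z,  H_1 ≅ Z^3.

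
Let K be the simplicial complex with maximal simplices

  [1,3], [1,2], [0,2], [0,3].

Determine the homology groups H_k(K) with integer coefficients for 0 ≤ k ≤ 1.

Order the vertices as 0 < 1 < 2 < 3. Listing each simplex with vertices in this order, K has dimension 1 with simplices:

  0-simplices (4): [0], [1], [2], [3]
  1-simplices (4): [0,2], [0,3], [1,2], [1,3]

Hence C_0 ≅ Z^4, C_1 ≅ Z^4.

The boundary map ∂_1: C_1 → C_0 is given by ∂[p,q] = [q] − [p]. For instance
  ∂[0,3] = [3] − [0].
As a 4×4 matrix over Z this has rank 3, with invariant factors (1,1,1).

From H_k ≅ ker(∂_k) / im(∂_{k+1}) we obtain:

  H_0: rank C_0 − rank ∂_1 = 4 − 3 = 1, and the invariant factors of ∂_1 are all 1, so H_0 ≅ Z.
  H_1: rank ker ∂_1 − rank ∂_2 = (4 − 3) − 0 = 1, and there is no ∂_2, so H_1 ≅ Z.

H_0 ≅ Z,  H_1 ≅ Z.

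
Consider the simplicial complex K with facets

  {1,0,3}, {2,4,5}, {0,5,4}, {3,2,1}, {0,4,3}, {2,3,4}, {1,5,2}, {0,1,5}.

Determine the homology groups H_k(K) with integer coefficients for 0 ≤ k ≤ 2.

H_0 ≅ Z,  H_1 = 0,  H_2 ≅ Z.

Fix the vertex order 0 < 1 < 2 < 3 < 4 < 5 and write every simplex with vertices in increasing order. Then dim K = 2 and the simplices of K are:

  0-simplices (6): [0], [1], [2], [3], [4], [5]
  1-simplices (12): [0,1], [0,3], [0,4], [0,5], [1,2], [1,3], [1,5], [2,3], [2,4], [2,5], [3,4], [4,5]
  2-simplices (8): [0,1,3], [0,1,5], [0,3,4], [0,4,5], [1,2,3], [1,2,5], [2,3,4], [2,4,5]

so the chain groups are C_0 ≅ Z^6, C_1 ≅ Z^12, C_2 ≅ Z^8.

∂_1: C_1 → C_0 sends each edge [p,q] (with p < q) to q − p. For instance
  ∂[0,5] = [5] − [0].
As a 6×12 matrix over Z this has rank 5, with invariant factors (1,1,1,1,1).

The boundary map ∂_2: C_2 → C_1 acts by ∂[p,q,r] = [q,r] − [p,r] + [p,q]. For instance
  ∂[0,4,5] = [4,5] − [0,5] + [0,4],
  ∂[1,2,3] = [2,3] − [1,3] + [1,2].
The 12×8 boundary matrix has rank 7 and Smith normal form diag(1,1,1,1,1,1,1).

Computing H_k = (kernel of ∂_k) / (image of ∂_{k+1}):

  H_0: rank C_0 − rank ∂_1 = 6 − 5 = 1, and the invariant factors of ∂_1 are all 1, so H_0 = Z.
  H_1: rank ker ∂_1 − rank ∂_2 = (12 − 5) − 7 = 0, and the invariant factors of ∂_2 are all 1, so H_1 = 0.
  H_2: rank ker ∂_2 − rank ∂_3 = (8 − 7) − 0 = 1, and there is no ∂_3, so H_2 = Z.

As a check, the Euler characteristic is 6 − 12 + 8 = 2, which agrees with 1 − 0 + 1 = 2.
(K is a triangulation of the 2-sphere S^2.)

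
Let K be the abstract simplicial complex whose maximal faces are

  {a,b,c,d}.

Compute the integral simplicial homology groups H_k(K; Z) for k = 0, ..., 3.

H_0 ≅ Z,  H_1 = 0,  H_2 = 0,  H_3 = 0.

We work with the vertex ordering a < b < c < d. The simplices of K, each written with vertices in increasing order, are:

  0-simplices (4): a, b, c, d
  1-simplices (6): ab, ac, ad, bc, bd, cd
  2-simplices (4): abc, abd, acd, bcd
  3-simplices (1): abcd

so the chain groups are C_0 ≅ Z^4, C_1 ≅ Z^6, C_2 ≅ Z^4, C_3 ≅ Z^1.

Boundary ∂_1: C_1 → C_0 is given by ∂[p,q] = [q] − [p]. For instance
  ∂ab = b − a.
This gives a 4×6 integer matrix of rank 3; reducing to Smith normal form yields diagonal entries (1,1,1).

Boundary ∂_2: C_2 → C_1 sends each 2-simplex [p,q,r] to [q,r] − [p,r] + [p,q]. For instance
  ∂abd = bd − ad + ab,
  ∂bcd = cd − bd + bc.
The 6×4 boundary matrix has rank 3 and Smith normal form diag(1,1,1).

Boundary ∂_3: C_3 → C_2 sends each 3-simplex σ to the alternating sum Σ_i (−1)^i (σ with its i-th vertex removed). For instance
  ∂abcd = bcd − acd + abd − abc.
The resulting 4×1 matrix has rank 1, and its Smith normal form has invariant factors (1).

Reading off H_k = ker ∂_k / im ∂_{k+1}:

  H_0: rank C_0 − rank ∂_1 = 4 − 3 = 1, and the invariant factors of ∂_1 are all 1, so H_0 = Z.
  H_1: rank ker ∂_1 − rank ∂_2 = (6 − 3) − 3 = 0, and the invariant factors of ∂_2 are all 1, so H_1 = 0.
  H_2: rank ker ∂_2 − rank ∂_3 = (4 − 3) − 1 = 0, and the invariant factors of ∂_3 are all 1, so H_2 = 0.
  H_3: rank ker ∂_3 − rank ∂_4 = (1 − 1) − 0 = 0, and there is no ∂_4, so H_3 = 0.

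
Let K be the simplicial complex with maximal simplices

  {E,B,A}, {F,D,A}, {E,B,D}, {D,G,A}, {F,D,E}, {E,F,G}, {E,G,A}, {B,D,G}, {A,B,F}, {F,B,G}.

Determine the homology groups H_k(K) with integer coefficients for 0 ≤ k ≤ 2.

H_0 = Z,  H_1 = Z/2,  H_2 = 0.

Take the total order A < B < D < E < F < G on the vertex set. Then K (dimension 2) consists of the simplices:

  0-simplices (6): A, B, D, E, F, G
  1-simplices (15): AB, AD, AE, AF, AG, BD, BE, BF, BG, DE, DF, DG, EF, EG, FG
  2-simplices (10): ABE, ABF, ADF, ADG, AEG, BDE, BDG, BFG, DEF, EFG

giving chain groups C_0 ≅ Z^6, C_1 ≅ Z^15, C_2 ≅ Z^10.

∂_1: C_1 → C_0 maps an edge to its endpoints' difference, ∂[p,q] = q − p. For instance
  ∂DE = E − D.
The resulting 6×15 matrix has rank 5, and its Smith normal form has invariant factors (1,1,1,1,1).

The boundary map ∂_2: C_2 → C_1 acts by ∂[p,q,r] = [q,r] − [p,r] + [p,q]. For instance
  ∂AEG = EG − AG + AE,
  ∂ADG = DG − AG + AD.
This gives a 15×10 integer matrix of rank 10; reducing to Smith normal form yields diagonal entries (1,1,1,1,1,1,1,1,1,2).

Computing H_k = (kernel of ∂_k) / (image of ∂_{k+1}):

  H_0: rank C_0 − rank ∂_1 = 6 − 5 = 1, and the invariant factors of ∂_1 are all 1, so H_0 = Z.
  H_1: rank ker ∂_1 − rank ∂_2 = (15 − 5) − 10 = 0, and ∂_2 has invariant factor 2 > 1, so H_1 = Z/2.
  H_2: rank ker ∂_2 − rank ∂_3 = (10 − 10) − 0 = 0, and there is no ∂_3, so H_2 = 0.

As a check, the Euler characteristic is 6 − 15 + 10 = 1, which agrees with 1 − 0 + 0 = 1.
(K is a triangulation of the real projective plane RP^2.)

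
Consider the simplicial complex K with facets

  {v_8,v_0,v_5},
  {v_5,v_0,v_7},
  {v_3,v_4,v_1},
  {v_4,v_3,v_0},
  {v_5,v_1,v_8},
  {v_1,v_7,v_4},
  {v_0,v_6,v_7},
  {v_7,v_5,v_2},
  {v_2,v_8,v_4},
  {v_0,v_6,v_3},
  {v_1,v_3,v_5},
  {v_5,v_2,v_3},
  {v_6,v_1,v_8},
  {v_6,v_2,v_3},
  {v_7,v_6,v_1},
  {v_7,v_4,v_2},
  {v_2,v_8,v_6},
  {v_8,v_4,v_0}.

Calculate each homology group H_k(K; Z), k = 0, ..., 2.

Fix the vertex order v_0 < v_1 < v_2 < v_3 < v_4 < v_5 < v_6 < v_7 < v_8 and write every simplex with vertices in increasing order. Then dim K = 2 and the simplices of K are:

  0-simplices (9): [v_0], [v_1], [v_2], [v_3], [v_4], [v_5], [v_6], [v_7], [v_8]
  1-simplices (27): (27 of them)
  2-simplices (18): (18 of them)

Hence C_0 ≅ Z^9, C_1 ≅ Z^27, C_2 ≅ Z^18.

Boundary ∂_1: C_1 → C_0 maps an edge to its endpoints' difference, ∂[p,q] = q − p. For instance
  ∂[v_1,v_8] = [v_8] − [v_1].
As a 9×27 matrix over Z this has rank 8, with invariant factors (1,1,1,1,1,1,1,1).

∂_2: C_2 → C_1 acts by ∂[p,q,r] = [q,r] − [p,r] + [p,q]. For instance
  ∂[v_2,v_3,v_5] = [v_3,v_5] − [v_2,v_5] + [v_2,v_3],
  ∂[v_1,v_6,v_8] = [v_6,v_8] − [v_1,v_8] + [v_1,v_6].
The 27×18 boundary matrix has rank 17 and Smith normal form diag(1,1,1,1,1,1,1,1,1,1,1,1,1,1,1,1,1).

Now H_k = ker ∂_k / im ∂_{k+1}, so:

  H_0: rank C_0 − rank ∂_1 = 9 − 8 = 1, and the invariant factors of ∂_1 are all 1, so H_0 = Z.
  H_1: rank ker ∂_1 − rank ∂_2 = (27 − 8) − 17 = 2, and the invariant factors of ∂_2 are all 1, so H_1 = Z^2.
  H_2: rank ker ∂_2 − rank ∂_3 = (18 − 17) − 0 = 1, and there is no ∂_3, so H_2 = Z.

H_0 ≅ Z,  H_1 ≅ Z^2,  H_2 ≅ Z.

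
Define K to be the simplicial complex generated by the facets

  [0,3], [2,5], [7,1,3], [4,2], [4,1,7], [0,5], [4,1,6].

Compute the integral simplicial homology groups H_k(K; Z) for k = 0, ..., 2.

H_0 ≅ Z,  H_1 ≅ Z,  H_2 = 0.

Take the total order 0 < 1 < 2 < 3 < 4 < 5 < 6 < 7 on the vertex set. Then K (dimension 2) consists of the simplices:

  0-simplices (8): [0], [1], [2], [3], [4], [5], [6], [7]
  1-simplices (11): [0,3], [0,5], [1,3], [1,4], [1,6], [1,7], [2,4], [2,5], [3,7], [4,6], [4,7]
  2-simplices (3): [1,3,7], [1,4,6], [1,4,7]

giving chain groups C_0 ≅ Z^8, C_1 ≅ Z^11, C_2 ≅ Z^3.

∂_1: C_1 → C_0 maps an edge to its endpoints' difference, ∂[p,q] = q − p.
The resulting 8×11 matrix has rank 7, and its Smith normal form has invariant factors (1,1,1,1,1,1,1).

Boundary ∂_2: C_2 → C_1 acts by ∂[p,q,r] = [q,r] − [p,r] + [p,q]. For instance
  ∂[1,4,7] = [4,7] − [1,7] + [1,4],
  ∂[1,3,7] = [3,7] − [1,7] + [1,3].
The 11×3 boundary matrix has rank 3 and Smith normal form diag(1,1,1).

From H_k ≅ ker(∂_k) / im(∂_{k+1}) we obtain:

  H_0: rank C_0 − rank ∂_1 = 8 − 7 = 1, and the invariant factors of ∂_1 are all 1, so H_0 ≅ Z.
  H_1: rank ker ∂_1 − rank ∂_2 = (11 − 7) − 3 = 1, and the invariant factors of ∂_2 are all 1, so H_1 ≅ Z.
  H_2: rank ker ∂_2 − rank ∂_3 = (3 − 3) − 0 = 0, and there is no ∂_3, so H_2 ≅ 0.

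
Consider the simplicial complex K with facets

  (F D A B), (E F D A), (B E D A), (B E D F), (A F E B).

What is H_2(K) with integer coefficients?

H_2 ≅ 0.

Take the total order A < B < D < E < F on the vertex set. Then K (dimension 3) consists of the simplices:

  0-simplices (5): A, B, D, E, F
  1-simplices (10): AB, AD, AE, AF, BD, BE, BF, DE, DF, EF
  2-simplices (10): ABD, ABE, ABF, ADE, ADF, AEF, BDE, BDF, BEF, DEF
  3-simplices (5): ABDE, ABDF, ABEF, ADEF, BDEF

giving chain groups C_0 ≅ Z^5, C_1 ≅ Z^10, C_2 ≅ Z^10, C_3 ≅ Z^5.

The boundary map ∂_1: C_1 → C_0 is given by ∂[p,q] = [q] − [p].
The resulting 5×10 matrix has rank 4, and its Smith normal form has invariant factors (1,1,1,1).

Boundary ∂_2: C_2 → C_1 maps a triangle to the signed sum of its edges. For instance
  ∂ABF = BF − AF + AB,
  ∂ABD = BD − AD + AB.
The resulting 10×10 matrix has rank 6, and its Smith normal form has invariant factors (1,1,1,1,1,1).

The boundary map ∂_3: C_3 → C_2 sends each 3-simplex σ to the alternating sum Σ_i (−1)^i (σ with its i-th vertex removed). For instance
  ∂ADEF = DEF − AEF + ADF − ADE,
  ∂ABDF = BDF − ADF + ABF − ABD.
The resulting 10×5 matrix has rank 4, and its Smith normal form has invariant factors (1,1,1,1).

Computing H_k = (kernel of ∂_k) / (image of ∂_{k+1}):

  H_2: rank ker ∂_2 − rank ∂_3 = (10 − 6) − 4 = 0, and the invariant factors of ∂_3 are all 1, so H_2 = 0.

(K is a triangulation of the 3-sphere S^3.)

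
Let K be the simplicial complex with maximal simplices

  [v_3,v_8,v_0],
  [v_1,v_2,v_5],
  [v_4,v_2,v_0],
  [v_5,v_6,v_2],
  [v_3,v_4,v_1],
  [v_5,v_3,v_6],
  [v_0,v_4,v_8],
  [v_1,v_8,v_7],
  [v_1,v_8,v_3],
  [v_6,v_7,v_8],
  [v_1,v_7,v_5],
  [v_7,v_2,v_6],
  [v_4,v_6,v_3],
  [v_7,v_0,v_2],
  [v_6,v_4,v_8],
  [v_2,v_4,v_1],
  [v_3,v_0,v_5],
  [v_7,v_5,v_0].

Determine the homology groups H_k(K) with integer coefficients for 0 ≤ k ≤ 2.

Fix the vertex order v_0 < v_1 < v_2 < v_3 < v_4 < v_5 < v_6 < v_7 < v_8 and write every simplex with vertices in increasing order. Then dim K = 2 and the simplices of K are:

  0-simplices (9): [v_0], [v_1], [v_2], [v_3], [v_4], [v_5], [v_6], [v_7], [v_8]
  1-simplices (27): (27 of them)
  2-simplices (18): (18 of them)

Hence C_0 ≅ Z^9, C_1 ≅ Z^27, C_2 ≅ Z^18.

Boundary ∂_1: C_1 → C_0 is given by ∂[p,q] = [q] − [p]. For instance
  ∂[v_0,v_8] = [v_8] − [v_0].
The resulting 9×27 matrix has rank 8, and its Smith normal form has invariant factors (1,1,1,1,1,1,1,1).

Boundary ∂_2: C_2 → C_1 sends each 2-simplex [p,q,r] to [q,r] − [p,r] + [p,q]. For instance
  ∂[v_2,v_5,v_6] = [v_5,v_6] − [v_2,v_6] + [v_2,v_5],
  ∂[v_4,v_6,v_8] = [v_6,v_8] − [v_4,v_8] + [v_4,v_6].
As a 27×18 matrix over Z this has rank 18, with invariant factors (1,1,1,1,1,1,1,1,1,1,1,1,1,1,1,1,1,2).

From H_k ≅ ker(∂_k) / im(∂_{k+1}) we obtain:

  H_0: rank C_0 − rank ∂_1 = 9 − 8 = 1, and the invariant factors of ∂_1 are all 1, so H_0 ≅ Z.
  H_1: rank ker ∂_1 − rank ∂_2 = (27 − 8) − 18 = 1, and ∂_2 has invariant factor 2 > 1, so H_1 ≅ Z ⊕ Z/2.
  H_2: rank ker ∂_2 − rank ∂_3 = (18 − 18) − 0 = 0, and there is no ∂_3, so H_2 ≅ 0.

As a check, the Euler characteristic is 9 − 27 + 18 = 0, which agrees with 1 − 1 + 0 = 0.
(K is a triangulation of the Klein bottle.)

H_0 = Z,  H_1 = Z ⊕ Z/2,  H_2 = 0.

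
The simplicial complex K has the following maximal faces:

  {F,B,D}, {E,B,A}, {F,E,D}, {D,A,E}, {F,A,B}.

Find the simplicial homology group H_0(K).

H_0 = Z.

Fix the vertex order A < B < D < E < F and write every simplex with vertices in increasing order. Then dim K = 2 and the simplices of K are:

  0-simplices (5): A, B, D, E, F
  1-simplices (10): AB, AD, AE, AF, BD, BE, BF, DE, DF, EF
  2-simplices (5): ABE, ABF, ADE, BDF, DEF

Hence C_0 ≅ Z^5, C_1 ≅ Z^10, C_2 ≅ Z^5.

∂_1: C_1 → C_0 is given by ∂[p,q] = [q] − [p].
As a 5×10 matrix over Z this has rank 4, with invariant factors (1,1,1,1).

Boundary ∂_2: C_2 → C_1 maps a triangle to the signed sum of its edges. For instance
  ∂ABE = BE − AE + AB,
  ∂ABF = BF − AF + AB.
As a 10×5 matrix over Z this has rank 5, with invariant factors (1,1,1,1,1).

From H_k ≅ ker(∂_k) / im(∂_{k+1}) we obtain:

  H_0: rank C_0 − rank ∂_1 = 5 − 4 = 1, and the invariant factors of ∂_1 are all 1, so H_0 ≅ Z.

(K is a triangulation of the Möbius band.)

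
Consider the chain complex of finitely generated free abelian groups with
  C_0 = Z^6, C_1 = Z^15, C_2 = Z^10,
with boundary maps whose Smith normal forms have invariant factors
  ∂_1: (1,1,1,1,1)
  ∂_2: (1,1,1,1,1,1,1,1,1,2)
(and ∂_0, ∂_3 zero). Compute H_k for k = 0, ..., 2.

H_0 = Z,  H_1 = Z/2,  H_2 = 0.

H_0: b_0 = 6 − 0 − 5 = 1; torsion from ∂_1 factors > 1: none. So H_0 = Z.
H_1: b_1 = 15 − 5 − 10 = 0; torsion from ∂_2 factors > 1: [2]. So H_1 = Z/2.
H_2: b_2 = 10 − 10 − 0 = 0; torsion from ∂_3 factors > 1: none. So H_2 = 0.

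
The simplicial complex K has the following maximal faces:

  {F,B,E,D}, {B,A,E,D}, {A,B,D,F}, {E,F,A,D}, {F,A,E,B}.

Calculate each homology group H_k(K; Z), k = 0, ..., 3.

Order the vertices as A < B < D < E < F. Listing each simplex with vertices in this order, K has dimension 3 with simplices:

  0-simplices (5): A, B, D, E, F
  1-simplices (10): AB, AD, AE, AF, BD, BE, BF, DE, DF, EF
  2-simplices (10): ABD, ABE, ABF, ADE, ADF, AEF, BDE, BDF, BEF, DEF
  3-simplices (5): ABDE, ABDF, ABEF, ADEF, BDEF

Hence C_0 ≅ Z^5, C_1 ≅ Z^10, C_2 ≅ Z^10, C_3 ≅ Z^5.

The boundary map ∂_1: C_1 → C_0 is given by ∂[p,q] = [q] − [p]. For instance
  ∂AB = B − A.
The resulting 5×10 matrix has rank 4, and its Smith normal form has invariant factors (1,1,1,1).

The boundary map ∂_2: C_2 → C_1 acts by ∂[p,q,r] = [q,r] − [p,r] + [p,q]. For instance
  ∂AEF = EF − AF + AE,
  ∂ABF = BF − AF + AB.
This gives a 10×10 integer matrix of rank 6; reducing to Smith normal form yields diagonal entries (1,1,1,1,1,1).

Boundary ∂_3: C_3 → C_2 sends each 3-simplex σ to the alternating sum Σ_i (−1)^i (σ with its i-th vertex removed). For instance
  ∂ABDF = BDF − ADF + ABF − ABD,
  ∂ABDE = BDE − ADE + ABE − ABD.
The 10×5 boundary matrix has rank 4 and Smith normal form diag(1,1,1,1).

Computing H_k = (kernel of ∂_k) / (image of ∂_{k+1}):

  H_0: rank C_0 − rank ∂_1 = 5 − 4 = 1, and the invariant factors of ∂_1 are all 1, so H_0 ≅ Z.
  H_1: rank ker ∂_1 − rank ∂_2 = (10 − 4) − 6 = 0, and the invariant factors of ∂_2 are all 1, so H_1 ≅ 0.
  H_2: rank ker ∂_2 − rank ∂_3 = (10 − 6) − 4 = 0, and the invariant factors of ∂_3 are all 1, so H_2 ≅ 0.
  H_3: rank ker ∂_3 − rank ∂_4 = (5 − 4) − 0 = 1, and there is no ∂_4, so H_3 ≅ Z.

H_0 ≅ Z,  H_1 = 0,  H_2 = 0,  H_3 ≅ Z.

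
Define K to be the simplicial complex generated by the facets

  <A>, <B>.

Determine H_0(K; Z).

Take the total order A < B on the vertex set. Then K (dimension 0) consists of the simplices:

  0-simplices (2): A, B

giving chain groups C_0 ≅ Z^2.

Reading off H_k = ker ∂_k / im ∂_{k+1}:

  H_0: rank C_0 − rank ∂_1 = 2 − 0 = 2, and there is no ∂_1, so H_0 ≅ Z^2.

H_0 ≅ Z^2.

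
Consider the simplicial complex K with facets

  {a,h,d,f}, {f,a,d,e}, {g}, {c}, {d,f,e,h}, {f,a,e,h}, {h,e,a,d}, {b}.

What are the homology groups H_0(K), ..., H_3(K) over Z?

Order the vertices as a < b < c < d < e < f < g < h. Listing each simplex with vertices in this order, K has dimension 3 with simplices:

  0-simplices (8): a, b, c, d, e, f, g, h
  1-simplices (10): ad, ae, af, ah, de, df, dh, ef, eh, fh
  2-simplices (10): ade, adf, adh, aef, aeh, afh, def, deh, dfh, efh
  3-simplices (5): adef, adeh, adfh, aefh, defh

Hence C_0 ≅ Z^8, C_1 ≅ Z^10, C_2 ≅ Z^10, C_3 ≅ Z^5.

∂_1: C_1 → C_0 sends each edge [p,q] (with p < q) to q − p. For instance
  ∂af = f − a.
As a 8×10 matrix over Z this has rank 4, with invariant factors (1,1,1,1).

Boundary ∂_2: C_2 → C_1 maps a triangle to the signed sum of its edges. For instance
  ∂def = ef − df + de,
  ∂adh = dh − ah + ad.
This gives a 10×10 integer matrix of rank 6; reducing to Smith normal form yields diagonal entries (1,1,1,1,1,1).

Boundary ∂_3: C_3 → C_2 sends each 3-simplex σ to the alternating sum Σ_i (−1)^i (σ with its i-th vertex removed). For instance
  ∂adef = def − aef + adf − ade,
  ∂aefh = efh − afh + aeh − aef.
As a 10×5 matrix over Z this has rank 4, with invariant factors (1,1,1,1).

Now H_k = ker ∂_k / im ∂_{k+1}, so:

  H_0: rank C_0 − rank ∂_1 = 8 − 4 = 4, and the invariant factors of ∂_1 are all 1, so H_0 ≅ Z^4.
  H_1: rank ker ∂_1 − rank ∂_2 = (10 − 4) − 6 = 0, and the invariant factors of ∂_2 are all 1, so H_1 ≅ 0.
  H_2: rank ker ∂_2 − rank ∂_3 = (10 − 6) − 4 = 0, and the invariant factors of ∂_3 are all 1, so H_2 ≅ 0.
  H_3: rank ker ∂_3 − rank ∂_4 = (5 − 4) − 0 = 1, and there is no ∂_4, so H_3 ≅ Z.

As a check, the Euler characteristic is 8 − 10 + 10 − 5 = 3, which agrees with 4 − 0 + 0 − 1 = 3.
(K is a triangulation of the disjoint union of a set of 3 points and the 3-sphere S^3.)

H_0 ≅ Z^4,  H_1 = 0,  H_2 = 0,  H_3 ≅ Z.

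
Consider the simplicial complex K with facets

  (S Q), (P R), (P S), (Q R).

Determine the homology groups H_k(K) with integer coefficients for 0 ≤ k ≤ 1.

H_0 ≅ Z,  H_1 ≅ Z.

Fix the vertex order P < Q < R < S and write every simplex with vertices in increasing order. Then dim K = 1 and the simplices of K are:

  0-simplices (4): P, Q, R, S
  1-simplices (4): PR, PS, QR, QS

so the chain groups are C_0 ≅ Z^4, C_1 ≅ Z^4.

The boundary map ∂_1: C_1 → C_0 maps an edge to its endpoints' difference, ∂[p,q] = q − p. For instance
  ∂PS = S − P.
As a 4×4 matrix over Z this has rank 3, with invariant factors (1,1,1).

Computing H_k = (kernel of ∂_k) / (image of ∂_{k+1}):

  H_0: rank C_0 − rank ∂_1 = 4 − 3 = 1, and the invariant factors of ∂_1 are all 1, so H_0 = Z.
  H_1: rank ker ∂_1 − rank ∂_2 = (4 − 3) − 0 = 1, and there is no ∂_2, so H_1 = Z.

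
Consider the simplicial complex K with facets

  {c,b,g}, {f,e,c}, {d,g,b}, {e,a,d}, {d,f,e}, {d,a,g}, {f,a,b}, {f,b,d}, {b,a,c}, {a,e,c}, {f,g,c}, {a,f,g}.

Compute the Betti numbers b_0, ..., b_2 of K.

b_0 = 1, b_1 = 0, b_2 = 0.

Take the total order a < b < c < d < e < f < g on the vertex set. Then K (dimension 2) consists of the simplices:

  0-simplices (7): a, b, c, d, e, f, g
  1-simplices (18): ab, ac, ad, ae, af, ag, bc, bd, bf, bg, ce, cf, cg, de, df, dg, ef, fg
  2-simplices (12): abc, abf, ace, ade, adg, afg, bcg, bdf, bdg, cef, cfg, def

so the chain groups are C_0 ≅ Z^7, C_1 ≅ Z^18, C_2 ≅ Z^12.

∂_1: C_1 → C_0 sends each edge [p,q] (with p < q) to q − p.
The 7×18 boundary matrix has rank 6 and Smith normal form diag(1,1,1,1,1,1).

The boundary map ∂_2: C_2 → C_1 acts by ∂[p,q,r] = [q,r] − [p,r] + [p,q]. For instance
  ∂bcg = cg − bg + bc,
  ∂afg = fg − ag + af.
The 18×12 boundary matrix has rank 12 and Smith normal form diag(1,1,1,1,1,1,1,1,1,1,1,2).

From H_k ≅ ker(∂_k) / im(∂_{k+1}) we obtain:

  H_0: rank C_0 − rank ∂_1 = 7 − 6 = 1, and the invariant factors of ∂_1 are all 1, so H_0 ≅ Z.
  H_1: rank ker ∂_1 − rank ∂_2 = (18 − 6) − 12 = 0, and ∂_2 has invariant factor 2 > 1, so H_1 ≅ Z/2.
  H_2: rank ker ∂_2 − rank ∂_3 = (12 − 12) − 0 = 0, and there is no ∂_3, so H_2 ≅ 0.

As a check, the Euler characteristic is 7 − 18 + 12 = 1, which agrees with 1 − 0 + 0 = 1.

Hence the Betti numbers are b_0 = 1, b_1 = 0, b_2 = 0.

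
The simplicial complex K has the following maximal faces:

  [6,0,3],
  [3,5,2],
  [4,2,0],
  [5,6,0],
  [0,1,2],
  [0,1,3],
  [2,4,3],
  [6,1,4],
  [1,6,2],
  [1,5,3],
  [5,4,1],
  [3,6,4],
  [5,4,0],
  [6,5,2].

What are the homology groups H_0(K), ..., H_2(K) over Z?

H_0 = Z,  H_1 = Z^2,  H_2 = Z.

Take the total order 0 < 1 < 2 < 3 < 4 < 5 < 6 on the vertex set. Then K (dimension 2) consists of the simplices:

  0-simplices (7): [0], [1], [2], [3], [4], [5], [6]
  1-simplices (21): [0,1], [0,2], [0,3], [0,4], [0,5], [0,6], [1,2], [1,3], [1,4], [1,5], [1,6], [2,3], [2,4], [2,5], [2,6], [3,4], [3,5], [3,6], [4,5], [4,6], [5,6]
  2-simplices (14): [0,1,2], [0,1,3], [0,2,4], [0,3,6], [0,4,5], [0,5,6], [1,2,6], [1,3,5], [1,4,5], [1,4,6], [2,3,4], [2,3,5], [2,5,6], [3,4,6]

giving chain groups C_0 ≅ Z^7, C_1 ≅ Z^21, C_2 ≅ Z^14.

Boundary ∂_1: C_1 → C_0 is given by ∂[p,q] = [q] − [p]. For instance
  ∂[0,1] = [1] − [0].
This gives a 7×21 integer matrix of rank 6; reducing to Smith normal form yields diagonal entries (1,1,1,1,1,1).

Boundary ∂_2: C_2 → C_1 maps a triangle to the signed sum of its edges. For instance
  ∂[0,5,6] = [5,6] − [0,6] + [0,5],
  ∂[0,1,3] = [1,3] − [0,3] + [0,1].
This gives a 21×14 integer matrix of rank 13; reducing to Smith normal form yields diagonal entries (1,1,1,1,1,1,1,1,1,1,1,1,1).

From H_k ≅ ker(∂_k) / im(∂_{k+1}) we obtain:

  H_0: rank C_0 − rank ∂_1 = 7 − 6 = 1, and the invariant factors of ∂_1 are all 1, so H_0 ≅ Z.
  H_1: rank ker ∂_1 − rank ∂_2 = (21 − 6) − 13 = 2, and the invariant factors of ∂_2 are all 1, so H_1 ≅ Z^2.
  H_2: rank ker ∂_2 − rank ∂_3 = (14 − 13) − 0 = 1, and there is no ∂_3, so H_2 ≅ Z.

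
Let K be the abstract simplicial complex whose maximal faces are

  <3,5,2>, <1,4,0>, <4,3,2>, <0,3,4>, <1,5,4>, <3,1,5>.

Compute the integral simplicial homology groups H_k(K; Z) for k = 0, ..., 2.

H_0 = Z,  H_1 = Z,  H_2 = 0.

We work with the vertex ordering 0 < 1 < 2 < 3 < 4 < 5. The simplices of K, each written with vertices in increasing order, are:

  0-simplices (6): [0], [1], [2], [3], [4], [5]
  1-simplices (12): [0,1], [0,3], [0,4], [1,3], [1,4], [1,5], [2,3], [2,4], [2,5], [3,4], [3,5], [4,5]
  2-simplices (6): [0,1,4], [0,3,4], [1,3,5], [1,4,5], [2,3,4], [2,3,5]

so the chain groups are C_0 ≅ Z^6, C_1 ≅ Z^12, C_2 ≅ Z^6.

The boundary map ∂_1: C_1 → C_0 maps an edge to its endpoints' difference, ∂[p,q] = q − p.
As a 6×12 matrix over Z this has rank 5, with invariant factors (1,1,1,1,1).

The boundary map ∂_2: C_2 → C_1 sends each 2-simplex [p,q,r] to [q,r] − [p,r] + [p,q]. For instance
  ∂[1,3,5] = [3,5] − [1,5] + [1,3],
  ∂[2,3,4] = [3,4] − [2,4] + [2,3].
The resulting 12×6 matrix has rank 6, and its Smith normal form has invariant factors (1,1,1,1,1,1).

Reading off H_k = ker ∂_k / im ∂_{k+1}:

  H_0: rank C_0 − rank ∂_1 = 6 − 5 = 1, and the invariant factors of ∂_1 are all 1, so H_0 = Z.
  H_1: rank ker ∂_1 − rank ∂_2 = (12 − 5) − 6 = 1, and the invariant factors of ∂_2 are all 1, so H_1 = Z.
  H_2: rank ker ∂_2 − rank ∂_3 = (6 − 6) − 0 = 0, and there is no ∂_3, so H_2 = 0.

As a check, the Euler characteristic is 6 − 12 + 6 = 0, which agrees with 1 − 1 + 0 = 0.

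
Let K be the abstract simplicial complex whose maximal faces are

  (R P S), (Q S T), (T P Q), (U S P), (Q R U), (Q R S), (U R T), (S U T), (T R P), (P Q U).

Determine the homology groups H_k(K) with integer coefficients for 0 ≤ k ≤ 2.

H_0 = Z,  H_1 = Z/2,  H_2 = 0.

We work with the vertex ordering P < Q < R < S < T < U. The simplices of K, each written with vertices in increasing order, are:

  0-simplices (6): P, Q, R, S, T, U
  1-simplices (15): PQ, PR, PS, PT, PU, QR, QS, QT, QU, RS, RT, RU, ST, SU, TU
  2-simplices (10): PQT, PQU, PRS, PRT, PSU, QRS, QRU, QST, RTU, STU

giving chain groups C_0 ≅ Z^6, C_1 ≅ Z^15, C_2 ≅ Z^10.

The boundary map ∂_1: C_1 → C_0 sends each edge [p,q] (with p < q) to q − p. For instance
  ∂SU = U − S.
As a 6×15 matrix over Z this has rank 5, with invariant factors (1,1,1,1,1).

The boundary map ∂_2: C_2 → C_1 sends each 2-simplex [p,q,r] to [q,r] − [p,r] + [p,q]. For instance
  ∂STU = TU − SU + ST,
  ∂PQT = QT − PT + PQ.
The 15×10 boundary matrix has rank 10 and Smith normal form diag(1,1,1,1,1,1,1,1,1,2).

From H_k ≅ ker(∂_k) / im(∂_{k+1}) we obtain:

  H_0: rank C_0 − rank ∂_1 = 6 − 5 = 1, and the invariant factors of ∂_1 are all 1, so H_0 = Z.
  H_1: rank ker ∂_1 − rank ∂_2 = (15 − 5) − 10 = 0, and ∂_2 has invariant factor 2 > 1, so H_1 = Z/2.
  H_2: rank ker ∂_2 − rank ∂_3 = (10 − 10) − 0 = 0, and there is no ∂_3, so H_2 = 0.

As a check, the Euler characteristic is 6 − 15 + 10 = 1, which agrees with 1 − 0 + 0 = 1.
(K is a triangulation of the real projective plane RP^2.)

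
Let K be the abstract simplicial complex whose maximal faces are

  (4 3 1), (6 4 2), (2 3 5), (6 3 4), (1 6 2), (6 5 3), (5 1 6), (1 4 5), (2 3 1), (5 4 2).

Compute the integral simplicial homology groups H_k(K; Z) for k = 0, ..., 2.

H_0 ≅ Z,  H_1 ≅ Z/2,  H_2 = 0.

Fix the vertex order 1 < 2 < 3 < 4 < 5 < 6 and write every simplex with vertices in increasing order. Then dim K = 2 and the simplices of K are:

  0-simplices (6): [1], [2], [3], [4], [5], [6]
  1-simplices (15): [1,2], [1,3], [1,4], [1,5], [1,6], [2,3], [2,4], [2,5], [2,6], [3,4], [3,5], [3,6], [4,5], [4,6], [5,6]
  2-simplices (10): [1,2,3], [1,2,6], [1,3,4], [1,4,5], [1,5,6], [2,3,5], [2,4,5], [2,4,6], [3,4,6], [3,5,6]

so the chain groups are C_0 ≅ Z^6, C_1 ≅ Z^15, C_2 ≅ Z^10.

∂_1: C_1 → C_0 maps an edge to its endpoints' difference, ∂[p,q] = q − p. For instance
  ∂[1,2] = [2] − [1].
The resulting 6×15 matrix has rank 5, and its Smith normal form has invariant factors (1,1,1,1,1).

Boundary ∂_2: C_2 → C_1 acts by ∂[p,q,r] = [q,r] − [p,r] + [p,q]. For instance
  ∂[1,5,6] = [5,6] − [1,6] + [1,5],
  ∂[1,2,3] = [2,3] − [1,3] + [1,2].
The resulting 15×10 matrix has rank 10, and its Smith normal form has invariant factors (1,1,1,1,1,1,1,1,1,2).

Computing H_k = (kernel of ∂_k) / (image of ∂_{k+1}):

  H_0: rank C_0 − rank ∂_1 = 6 − 5 = 1, and the invariant factors of ∂_1 are all 1, so H_0 = Z.
  H_1: rank ker ∂_1 − rank ∂_2 = (15 − 5) − 10 = 0, and ∂_2 has invariant factor 2 > 1, so H_1 = Z/2.
  H_2: rank ker ∂_2 − rank ∂_3 = (10 − 10) − 0 = 0, and there is no ∂_3, so H_2 = 0.

(K is a triangulation of the real projective plane RP^2.)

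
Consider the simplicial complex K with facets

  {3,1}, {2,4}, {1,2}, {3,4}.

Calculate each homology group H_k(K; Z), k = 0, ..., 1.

H_0 = Z,  H_1 = Z.

Order the vertices as 1 < 2 < 3 < 4. Listing each simplex with vertices in this order, K has dimension 1 with simplices:

  0-simplices (4): [1], [2], [3], [4]
  1-simplices (4): [1,2], [1,3], [2,4], [3,4]

giving chain groups C_0 ≅ Z^4, C_1 ≅ Z^4.

∂_1: C_1 → C_0 sends each edge [p,q] (with p < q) to q − p. For instance
  ∂[1,2] = [2] − [1].
The 4×4 boundary matrix has rank 3 and Smith normal form diag(1,1,1).

Now H_k = ker ∂_k / im ∂_{k+1}, so:

  H_0: rank C_0 − rank ∂_1 = 4 − 3 = 1, and the invariant factors of ∂_1 are all 1, so H_0 = Z.
  H_1: rank ker ∂_1 − rank ∂_2 = (4 − 3) − 0 = 1, and there is no ∂_2, so H_1 = Z.

(K is a triangulation of the circle S^1.)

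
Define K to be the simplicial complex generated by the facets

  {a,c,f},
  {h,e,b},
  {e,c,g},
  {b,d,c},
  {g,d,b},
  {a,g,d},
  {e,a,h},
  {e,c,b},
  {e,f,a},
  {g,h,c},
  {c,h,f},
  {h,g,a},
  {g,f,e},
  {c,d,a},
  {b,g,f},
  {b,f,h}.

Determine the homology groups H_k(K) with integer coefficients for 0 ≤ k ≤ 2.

H_0 = Z,  H_1 = Z^2,  H_2 = Z.

Fix the vertex order a < b < c < d < e < f < g < h and write every simplex with vertices in increasing order. Then dim K = 2 and the simplices of K are:

  0-simplices (8): a, b, c, d, e, f, g, h
  1-simplices (24): ac, ad, ae, af, ag, ah, bc, bd, be, bf, bg, bh, cd, ce, cf, cg, ch, dg, ef, eg, eh, fg, fh, gh
  2-simplices (16): acd, acf, adg, aef, aeh, agh, bcd, bce, bdg, beh, bfg, bfh, ceg, cfh, cgh, efg

giving chain groups C_0 ≅ Z^8, C_1 ≅ Z^24, C_2 ≅ Z^16.

Boundary ∂_1: C_1 → C_0 is given by ∂[p,q] = [q] − [p]. For instance
  ∂cd = d − c.
The resulting 8×24 matrix has rank 7, and its Smith normal form has invariant factors (1,1,1,1,1,1,1).

Boundary ∂_2: C_2 → C_1 acts by ∂[p,q,r] = [q,r] − [p,r] + [p,q]. For instance
  ∂adg = dg − ag + ad,
  ∂cgh = gh − ch + cg.
The resulting 24×16 matrix has rank 15, and its Smith normal form has invariant factors (1,1,1,1,1,1,1,1,1,1,1,1,1,1,1).

From H_k ≅ ker(∂_k) / im(∂_{k+1}) we obtain:

  H_0: rank C_0 − rank ∂_1 = 8 − 7 = 1, and the invariant factors of ∂_1 are all 1, so H_0 ≅ Z.
  H_1: rank ker ∂_1 − rank ∂_2 = (24 − 7) − 15 = 2, and the invariant factors of ∂_2 are all 1, so H_1 ≅ Z^2.
  H_2: rank ker ∂_2 − rank ∂_3 = (16 − 15) − 0 = 1, and there is no ∂_3, so H_2 ≅ Z.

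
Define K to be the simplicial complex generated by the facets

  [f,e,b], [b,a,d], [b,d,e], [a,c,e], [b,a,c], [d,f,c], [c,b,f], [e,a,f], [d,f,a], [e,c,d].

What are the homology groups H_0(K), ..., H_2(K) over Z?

H_0 ≅ Z,  H_1 ≅ Z/2Z,  H_2 = 0.

Take the total order a < b < c < d < e < f on the vertex set. Then K (dimension 2) consists of the simplices:

  0-simplices (6): a, b, c, d, e, f
  1-simplices (15): ab, ac, ad, ae, af, bc, bd, be, bf, cd, ce, cf, de, df, ef
  2-simplices (10): abc, abd, ace, adf, aef, bcf, bde, bef, cde, cdf

giving chain groups C_0 ≅ Z^6, C_1 ≅ Z^15, C_2 ≅ Z^10.

∂_1: C_1 → C_0 is given by ∂[p,q] = [q] − [p]. For instance
  ∂bf = f − b.
This gives a 6×15 integer matrix of rank 5; reducing to Smith normal form yields diagonal entries (1,1,1,1,1).

∂_2: C_2 → C_1 maps a triangle to the signed sum of its edges. For instance
  ∂abc = bc − ac + ab,
  ∂cdf = df − cf + cd.
This gives a 15×10 integer matrix of rank 10; reducing to Smith normal form yields diagonal entries (1,1,1,1,1,1,1,1,1,2).

Now H_k = ker ∂_k / im ∂_{k+1}, so:

  H_0: rank C_0 − rank ∂_1 = 6 − 5 = 1, and the invariant factors of ∂_1 are all 1, so H_0 ≅ Z.
  H_1: rank ker ∂_1 − rank ∂_2 = (15 − 5) − 10 = 0, and ∂_2 has invariant factor 2 > 1, so H_1 ≅ Z/2Z.
  H_2: rank ker ∂_2 − rank ∂_3 = (10 − 10) − 0 = 0, and there is no ∂_3, so H_2 ≅ 0.

(K is a triangulation of the real projective plane RP^2.)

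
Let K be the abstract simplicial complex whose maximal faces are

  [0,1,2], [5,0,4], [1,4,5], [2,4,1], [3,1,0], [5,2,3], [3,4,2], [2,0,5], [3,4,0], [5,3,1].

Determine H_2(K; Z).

K has 6 vertices, 15 edges, 10 triangles.
rank ∂_2 = 10, rank ∂_3 = 0 ⇒ b_2 = 10 − 10 − 0 = 0. So H_2 ≅ 0.

H_2 = 0.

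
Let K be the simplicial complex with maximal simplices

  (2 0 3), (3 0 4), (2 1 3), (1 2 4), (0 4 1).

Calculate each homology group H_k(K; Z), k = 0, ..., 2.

Fix the vertex order 0 < 1 < 2 < 3 < 4 and write every simplex with vertices in increasing order. Then dim K = 2 and the simplices of K are:

  0-simplices (5): [0], [1], [2], [3], [4]
  1-simplices (10): [0,1], [0,2], [0,3], [0,4], [1,2], [1,3], [1,4], [2,3], [2,4], [3,4]
  2-simplices (5): [0,1,4], [0,2,3], [0,3,4], [1,2,3], [1,2,4]

so the chain groups are C_0 ≅ Z^5, C_1 ≅ Z^10, C_2 ≅ Z^5.

The boundary map ∂_1: C_1 → C_0 maps an edge to its endpoints' difference, ∂[p,q] = q − p. For instance
  ∂[0,1] = [1] − [0].
This gives a 5×10 integer matrix of rank 4; reducing to Smith normal form yields diagonal entries (1,1,1,1).

The boundary map ∂_2: C_2 → C_1 acts by ∂[p,q,r] = [q,r] − [p,r] + [p,q]. For instance
  ∂[1,2,4] = [2,4] − [1,4] + [1,2],
  ∂[0,1,4] = [1,4] − [0,4] + [0,1].
The resulting 10×5 matrix has rank 5, and its Smith normal form has invariant factors (1,1,1,1,1).

Computing H_k = (kernel of ∂_k) / (image of ∂_{k+1}):

  H_0: rank C_0 − rank ∂_1 = 5 − 4 = 1, and the invariant factors of ∂_1 are all 1, so H_0 ≅ Z.
  H_1: rank ker ∂_1 − rank ∂_2 = (10 − 4) − 5 = 1, and the invariant factors of ∂_2 are all 1, so H_1 ≅ Z.
  H_2: rank ker ∂_2 − rank ∂_3 = (5 − 5) − 0 = 0, and there is no ∂_3, so H_2 ≅ 0.

H_0 = Z,  H_1 = Z,  H_2 = 0.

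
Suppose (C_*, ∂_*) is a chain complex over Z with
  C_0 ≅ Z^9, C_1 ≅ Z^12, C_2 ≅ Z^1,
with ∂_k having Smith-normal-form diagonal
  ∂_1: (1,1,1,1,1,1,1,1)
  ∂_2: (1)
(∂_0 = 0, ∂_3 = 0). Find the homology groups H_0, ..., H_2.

H_0 ≅ Z,  H_1 ≅ Z^3,  H_2 = 0.

H_0: b_0 = 9 − 0 − 8 = 1; torsion from ∂_1 factors > 1: none. So H_0 ≅ Z.
H_1: b_1 = 12 − 8 − 1 = 3; torsion from ∂_2 factors > 1: none. So H_1 ≅ Z^3.
H_2: b_2 = 1 − 1 − 0 = 0; torsion from ∂_3 factors > 1: none. So H_2 ≅ 0.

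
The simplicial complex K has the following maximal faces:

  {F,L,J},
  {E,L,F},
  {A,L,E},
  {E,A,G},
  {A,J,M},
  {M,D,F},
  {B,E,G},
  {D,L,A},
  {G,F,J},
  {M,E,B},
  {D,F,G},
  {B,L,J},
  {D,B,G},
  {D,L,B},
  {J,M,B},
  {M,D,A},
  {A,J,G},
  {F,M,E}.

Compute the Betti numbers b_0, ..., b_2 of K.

Take the total order A < B < D < E < F < G < J < L < M on the vertex set. Then K (dimension 2) consists of the simplices:

  0-simplices (9): A, B, D, E, F, G, J, L, M
  1-simplices (27): AD, AE, AG, AJ, AL, AM, BD, BE, BG, BJ, BL, BM, DF, DG, DL, DM, EF, EG, EL, EM, FG, FJ, FL, FM, GJ, JL, JM
  2-simplices (18): ADL, ADM, AEG, AEL, AGJ, AJM, BDG, BDL, BEG, BEM, BJL, BJM, DFG, DFM, EFL, EFM, FGJ, FJL

giving chain groups C_0 ≅ Z^9, C_1 ≅ Z^27, C_2 ≅ Z^18.

∂_1: C_1 → C_0 is given by ∂[p,q] = [q] − [p].
This gives a 9×27 integer matrix of rank 8; reducing to Smith normal form yields diagonal entries (1,1,1,1,1,1,1,1).

Boundary ∂_2: C_2 → C_1 maps a triangle to the signed sum of its edges. For instance
  ∂AEL = EL − AL + AE,
  ∂AEG = EG − AG + AE.
The resulting 27×18 matrix has rank 17, and its Smith normal form has invariant factors (1,1,1,1,1,1,1,1,1,1,1,1,1,1,1,1,1).

From H_k ≅ ker(∂_k) / im(∂_{k+1}) we obtain:

  H_0: rank C_0 − rank ∂_1 = 9 − 8 = 1, and the invariant factors of ∂_1 are all 1, so H_0 = Z.
  H_1: rank ker ∂_1 − rank ∂_2 = (27 − 8) − 17 = 2, and the invariant factors of ∂_2 are all 1, so H_1 = Z^2.
  H_2: rank ker ∂_2 − rank ∂_3 = (18 − 17) − 0 = 1, and there is no ∂_3, so H_2 = Z.

As a check, the Euler characteristic is 9 − 27 + 18 = 0, which agrees with 1 − 2 + 1 = 0.
(K is a triangulation of the torus T^2.)

Hence the Betti numbers are b_0 = 1, b_1 = 2, b_2 = 1.

b_0 = 1, b_1 = 2, b_2 = 1.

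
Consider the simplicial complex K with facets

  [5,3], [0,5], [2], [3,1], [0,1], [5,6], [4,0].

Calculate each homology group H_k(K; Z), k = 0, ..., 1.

Fix the vertex order 0 < 1 < 2 < 3 < 4 < 5 < 6 and write every simplex with vertices in increasing order. Then dim K = 1 and the simplices of K are:

  0-simplices (7): [0], [1], [2], [3], [4], [5], [6]
  1-simplices (6): [0,1], [0,4], [0,5], [1,3], [3,5], [5,6]

giving chain groups C_0 ≅ Z^7, C_1 ≅ Z^6.

Boundary ∂_1: C_1 → C_0 is given by ∂[p,q] = [q] − [p]. For instance
  ∂[0,4] = [4] − [0].
The resulting 7×6 matrix has rank 5, and its Smith normal form has invariant factors (1,1,1,1,1).

Reading off H_k = ker ∂_k / im ∂_{k+1}:

  H_0: rank C_0 − rank ∂_1 = 7 − 5 = 2, and the invariant factors of ∂_1 are all 1, so H_0 ≅ Z^2.
  H_1: rank ker ∂_1 − rank ∂_2 = (6 − 5) − 0 = 1, and there is no ∂_2, so H_1 ≅ Z.

H_0 ≅ Z^2,  H_1 ≅ Z.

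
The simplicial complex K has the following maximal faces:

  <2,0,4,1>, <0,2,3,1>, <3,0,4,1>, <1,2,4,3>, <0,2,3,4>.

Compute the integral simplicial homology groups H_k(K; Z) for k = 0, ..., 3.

Order the vertices as 0 < 1 < 2 < 3 < 4. Listing each simplex with vertices in this order, K has dimension 3 with simplices:

  0-simplices (5): [0], [1], [2], [3], [4]
  1-simplices (10): [0,1], [0,2], [0,3], [0,4], [1,2], [1,3], [1,4], [2,3], [2,4], [3,4]
  2-simplices (10): [0,1,2], [0,1,3], [0,1,4], [0,2,3], [0,2,4], [0,3,4], [1,2,3], [1,2,4], [1,3,4], [2,3,4]
  3-simplices (5): [0,1,2,3], [0,1,2,4], [0,1,3,4], [0,2,3,4], [1,2,3,4]

giving chain groups C_0 ≅ Z^5, C_1 ≅ Z^10, C_2 ≅ Z^10, C_3 ≅ Z^5.

The boundary map ∂_1: C_1 → C_0 is given by ∂[p,q] = [q] − [p].
This gives a 5×10 integer matrix of rank 4; reducing to Smith normal form yields diagonal entries (1,1,1,1).

The boundary map ∂_2: C_2 → C_1 sends each 2-simplex [p,q,r] to [q,r] − [p,r] + [p,q]. For instance
  ∂[0,1,3] = [1,3] − [0,3] + [0,1],
  ∂[0,1,2] = [1,2] − [0,2] + [0,1].
The resulting 10×10 matrix has rank 6, and its Smith normal form has invariant factors (1,1,1,1,1,1).

Boundary ∂_3: C_3 → C_2 sends each 3-simplex σ to the alternating sum Σ_i (−1)^i (σ with its i-th vertex removed). For instance
  ∂[0,1,3,4] = [1,3,4] − [0,3,4] + [0,1,4] − [0,1,3],
  ∂[0,2,3,4] = [2,3,4] − [0,3,4] + [0,2,4] − [0,2,3].
This gives a 10×5 integer matrix of rank 4; reducing to Smith normal form yields diagonal entries (1,1,1,1).

Reading off H_k = ker ∂_k / im ∂_{k+1}:

  H_0: rank C_0 − rank ∂_1 = 5 − 4 = 1, and the invariant factors of ∂_1 are all 1, so H_0 = Z.
  H_1: rank ker ∂_1 − rank ∂_2 = (10 − 4) − 6 = 0, and the invariant factors of ∂_2 are all 1, so H_1 = 0.
  H_2: rank ker ∂_2 − rank ∂_3 = (10 − 6) − 4 = 0, and the invariant factors of ∂_3 are all 1, so H_2 = 0.
  H_3: rank ker ∂_3 − rank ∂_4 = (5 − 4) − 0 = 1, and there is no ∂_4, so H_3 = Z.

(K is a triangulation of the 3-sphere S^3.)

H_0 ≅ Z,  H_1 = 0,  H_2 = 0,  H_3 ≅ Z.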